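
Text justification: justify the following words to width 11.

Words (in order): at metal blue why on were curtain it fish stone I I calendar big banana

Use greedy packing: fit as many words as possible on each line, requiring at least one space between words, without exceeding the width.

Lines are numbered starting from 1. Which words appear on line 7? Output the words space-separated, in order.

Answer: calendar

Derivation:
Line 1: ['at', 'metal'] (min_width=8, slack=3)
Line 2: ['blue', 'why', 'on'] (min_width=11, slack=0)
Line 3: ['were'] (min_width=4, slack=7)
Line 4: ['curtain', 'it'] (min_width=10, slack=1)
Line 5: ['fish', 'stone'] (min_width=10, slack=1)
Line 6: ['I', 'I'] (min_width=3, slack=8)
Line 7: ['calendar'] (min_width=8, slack=3)
Line 8: ['big', 'banana'] (min_width=10, slack=1)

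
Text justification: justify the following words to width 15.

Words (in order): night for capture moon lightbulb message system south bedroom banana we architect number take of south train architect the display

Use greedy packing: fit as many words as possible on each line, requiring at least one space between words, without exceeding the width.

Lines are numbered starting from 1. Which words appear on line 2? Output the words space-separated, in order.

Answer: capture moon

Derivation:
Line 1: ['night', 'for'] (min_width=9, slack=6)
Line 2: ['capture', 'moon'] (min_width=12, slack=3)
Line 3: ['lightbulb'] (min_width=9, slack=6)
Line 4: ['message', 'system'] (min_width=14, slack=1)
Line 5: ['south', 'bedroom'] (min_width=13, slack=2)
Line 6: ['banana', 'we'] (min_width=9, slack=6)
Line 7: ['architect'] (min_width=9, slack=6)
Line 8: ['number', 'take', 'of'] (min_width=14, slack=1)
Line 9: ['south', 'train'] (min_width=11, slack=4)
Line 10: ['architect', 'the'] (min_width=13, slack=2)
Line 11: ['display'] (min_width=7, slack=8)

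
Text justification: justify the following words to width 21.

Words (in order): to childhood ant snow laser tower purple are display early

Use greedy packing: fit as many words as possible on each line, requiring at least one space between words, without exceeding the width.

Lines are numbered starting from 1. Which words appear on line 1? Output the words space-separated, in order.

Line 1: ['to', 'childhood', 'ant', 'snow'] (min_width=21, slack=0)
Line 2: ['laser', 'tower', 'purple'] (min_width=18, slack=3)
Line 3: ['are', 'display', 'early'] (min_width=17, slack=4)

Answer: to childhood ant snow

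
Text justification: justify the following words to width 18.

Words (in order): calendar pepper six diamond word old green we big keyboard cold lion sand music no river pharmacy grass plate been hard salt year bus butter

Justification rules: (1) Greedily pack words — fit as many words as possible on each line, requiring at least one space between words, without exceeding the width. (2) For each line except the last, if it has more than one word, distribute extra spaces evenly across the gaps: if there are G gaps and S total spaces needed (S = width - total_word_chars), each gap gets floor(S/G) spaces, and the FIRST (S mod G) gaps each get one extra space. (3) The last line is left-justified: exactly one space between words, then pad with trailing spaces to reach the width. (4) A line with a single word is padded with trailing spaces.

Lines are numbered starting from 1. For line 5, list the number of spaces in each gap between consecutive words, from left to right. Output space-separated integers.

Line 1: ['calendar', 'pepper'] (min_width=15, slack=3)
Line 2: ['six', 'diamond', 'word'] (min_width=16, slack=2)
Line 3: ['old', 'green', 'we', 'big'] (min_width=16, slack=2)
Line 4: ['keyboard', 'cold', 'lion'] (min_width=18, slack=0)
Line 5: ['sand', 'music', 'no'] (min_width=13, slack=5)
Line 6: ['river', 'pharmacy'] (min_width=14, slack=4)
Line 7: ['grass', 'plate', 'been'] (min_width=16, slack=2)
Line 8: ['hard', 'salt', 'year', 'bus'] (min_width=18, slack=0)
Line 9: ['butter'] (min_width=6, slack=12)

Answer: 4 3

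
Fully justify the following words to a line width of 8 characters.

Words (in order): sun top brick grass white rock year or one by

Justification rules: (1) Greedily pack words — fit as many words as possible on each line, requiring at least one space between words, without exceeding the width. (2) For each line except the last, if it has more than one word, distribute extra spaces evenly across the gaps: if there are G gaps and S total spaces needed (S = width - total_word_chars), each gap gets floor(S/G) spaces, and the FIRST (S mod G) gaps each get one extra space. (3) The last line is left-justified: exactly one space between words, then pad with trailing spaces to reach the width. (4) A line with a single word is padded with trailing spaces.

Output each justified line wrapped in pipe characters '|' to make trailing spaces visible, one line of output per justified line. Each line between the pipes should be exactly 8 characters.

Line 1: ['sun', 'top'] (min_width=7, slack=1)
Line 2: ['brick'] (min_width=5, slack=3)
Line 3: ['grass'] (min_width=5, slack=3)
Line 4: ['white'] (min_width=5, slack=3)
Line 5: ['rock'] (min_width=4, slack=4)
Line 6: ['year', 'or'] (min_width=7, slack=1)
Line 7: ['one', 'by'] (min_width=6, slack=2)

Answer: |sun  top|
|brick   |
|grass   |
|white   |
|rock    |
|year  or|
|one by  |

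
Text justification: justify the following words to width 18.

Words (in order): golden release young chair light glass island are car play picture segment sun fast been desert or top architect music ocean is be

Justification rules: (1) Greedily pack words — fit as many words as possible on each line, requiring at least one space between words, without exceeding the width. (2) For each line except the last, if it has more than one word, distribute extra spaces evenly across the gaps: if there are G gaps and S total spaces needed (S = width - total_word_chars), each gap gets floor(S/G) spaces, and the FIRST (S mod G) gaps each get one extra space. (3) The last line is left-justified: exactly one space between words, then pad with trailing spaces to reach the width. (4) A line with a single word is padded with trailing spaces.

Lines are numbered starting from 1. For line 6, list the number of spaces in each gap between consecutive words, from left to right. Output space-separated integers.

Answer: 1 1 1

Derivation:
Line 1: ['golden', 'release'] (min_width=14, slack=4)
Line 2: ['young', 'chair', 'light'] (min_width=17, slack=1)
Line 3: ['glass', 'island', 'are'] (min_width=16, slack=2)
Line 4: ['car', 'play', 'picture'] (min_width=16, slack=2)
Line 5: ['segment', 'sun', 'fast'] (min_width=16, slack=2)
Line 6: ['been', 'desert', 'or', 'top'] (min_width=18, slack=0)
Line 7: ['architect', 'music'] (min_width=15, slack=3)
Line 8: ['ocean', 'is', 'be'] (min_width=11, slack=7)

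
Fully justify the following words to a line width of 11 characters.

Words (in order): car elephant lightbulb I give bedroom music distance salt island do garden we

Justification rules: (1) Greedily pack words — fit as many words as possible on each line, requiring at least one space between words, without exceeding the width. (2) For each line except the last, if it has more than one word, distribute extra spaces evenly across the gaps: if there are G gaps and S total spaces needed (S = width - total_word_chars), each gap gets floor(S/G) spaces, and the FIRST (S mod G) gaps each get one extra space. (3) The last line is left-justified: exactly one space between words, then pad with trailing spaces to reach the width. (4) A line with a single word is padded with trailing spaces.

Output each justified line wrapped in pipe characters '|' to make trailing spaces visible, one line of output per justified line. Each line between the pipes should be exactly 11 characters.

Answer: |car        |
|elephant   |
|lightbulb I|
|give       |
|bedroom    |
|music      |
|distance   |
|salt island|
|do   garden|
|we         |

Derivation:
Line 1: ['car'] (min_width=3, slack=8)
Line 2: ['elephant'] (min_width=8, slack=3)
Line 3: ['lightbulb', 'I'] (min_width=11, slack=0)
Line 4: ['give'] (min_width=4, slack=7)
Line 5: ['bedroom'] (min_width=7, slack=4)
Line 6: ['music'] (min_width=5, slack=6)
Line 7: ['distance'] (min_width=8, slack=3)
Line 8: ['salt', 'island'] (min_width=11, slack=0)
Line 9: ['do', 'garden'] (min_width=9, slack=2)
Line 10: ['we'] (min_width=2, slack=9)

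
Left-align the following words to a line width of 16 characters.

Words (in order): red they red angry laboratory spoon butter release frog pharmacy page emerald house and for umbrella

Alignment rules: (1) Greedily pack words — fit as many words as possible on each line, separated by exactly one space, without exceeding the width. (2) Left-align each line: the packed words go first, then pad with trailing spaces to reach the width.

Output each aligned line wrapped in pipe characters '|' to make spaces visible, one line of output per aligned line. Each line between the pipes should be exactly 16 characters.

Answer: |red they red    |
|angry laboratory|
|spoon butter    |
|release frog    |
|pharmacy page   |
|emerald house   |
|and for umbrella|

Derivation:
Line 1: ['red', 'they', 'red'] (min_width=12, slack=4)
Line 2: ['angry', 'laboratory'] (min_width=16, slack=0)
Line 3: ['spoon', 'butter'] (min_width=12, slack=4)
Line 4: ['release', 'frog'] (min_width=12, slack=4)
Line 5: ['pharmacy', 'page'] (min_width=13, slack=3)
Line 6: ['emerald', 'house'] (min_width=13, slack=3)
Line 7: ['and', 'for', 'umbrella'] (min_width=16, slack=0)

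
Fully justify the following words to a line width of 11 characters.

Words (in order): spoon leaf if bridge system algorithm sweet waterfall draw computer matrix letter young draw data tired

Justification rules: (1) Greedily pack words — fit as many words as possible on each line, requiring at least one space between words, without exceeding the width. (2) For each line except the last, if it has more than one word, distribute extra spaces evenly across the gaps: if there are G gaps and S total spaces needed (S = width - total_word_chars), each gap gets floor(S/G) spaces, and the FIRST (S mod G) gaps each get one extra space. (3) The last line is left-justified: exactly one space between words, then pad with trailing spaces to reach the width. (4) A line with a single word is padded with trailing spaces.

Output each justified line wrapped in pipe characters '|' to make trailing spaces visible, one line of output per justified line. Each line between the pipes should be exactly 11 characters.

Line 1: ['spoon', 'leaf'] (min_width=10, slack=1)
Line 2: ['if', 'bridge'] (min_width=9, slack=2)
Line 3: ['system'] (min_width=6, slack=5)
Line 4: ['algorithm'] (min_width=9, slack=2)
Line 5: ['sweet'] (min_width=5, slack=6)
Line 6: ['waterfall'] (min_width=9, slack=2)
Line 7: ['draw'] (min_width=4, slack=7)
Line 8: ['computer'] (min_width=8, slack=3)
Line 9: ['matrix'] (min_width=6, slack=5)
Line 10: ['letter'] (min_width=6, slack=5)
Line 11: ['young', 'draw'] (min_width=10, slack=1)
Line 12: ['data', 'tired'] (min_width=10, slack=1)

Answer: |spoon  leaf|
|if   bridge|
|system     |
|algorithm  |
|sweet      |
|waterfall  |
|draw       |
|computer   |
|matrix     |
|letter     |
|young  draw|
|data tired |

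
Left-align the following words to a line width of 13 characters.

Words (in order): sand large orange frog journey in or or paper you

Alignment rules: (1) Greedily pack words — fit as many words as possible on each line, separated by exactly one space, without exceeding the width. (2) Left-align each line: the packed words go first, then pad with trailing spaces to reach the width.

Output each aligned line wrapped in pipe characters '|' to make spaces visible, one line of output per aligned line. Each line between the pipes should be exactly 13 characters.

Answer: |sand large   |
|orange frog  |
|journey in or|
|or paper you |

Derivation:
Line 1: ['sand', 'large'] (min_width=10, slack=3)
Line 2: ['orange', 'frog'] (min_width=11, slack=2)
Line 3: ['journey', 'in', 'or'] (min_width=13, slack=0)
Line 4: ['or', 'paper', 'you'] (min_width=12, slack=1)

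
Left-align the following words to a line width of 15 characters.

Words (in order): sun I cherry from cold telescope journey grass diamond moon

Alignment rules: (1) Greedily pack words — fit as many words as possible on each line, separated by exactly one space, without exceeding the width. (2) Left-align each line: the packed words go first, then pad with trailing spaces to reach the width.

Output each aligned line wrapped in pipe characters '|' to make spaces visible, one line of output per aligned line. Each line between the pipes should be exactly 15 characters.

Answer: |sun I cherry   |
|from cold      |
|telescope      |
|journey grass  |
|diamond moon   |

Derivation:
Line 1: ['sun', 'I', 'cherry'] (min_width=12, slack=3)
Line 2: ['from', 'cold'] (min_width=9, slack=6)
Line 3: ['telescope'] (min_width=9, slack=6)
Line 4: ['journey', 'grass'] (min_width=13, slack=2)
Line 5: ['diamond', 'moon'] (min_width=12, slack=3)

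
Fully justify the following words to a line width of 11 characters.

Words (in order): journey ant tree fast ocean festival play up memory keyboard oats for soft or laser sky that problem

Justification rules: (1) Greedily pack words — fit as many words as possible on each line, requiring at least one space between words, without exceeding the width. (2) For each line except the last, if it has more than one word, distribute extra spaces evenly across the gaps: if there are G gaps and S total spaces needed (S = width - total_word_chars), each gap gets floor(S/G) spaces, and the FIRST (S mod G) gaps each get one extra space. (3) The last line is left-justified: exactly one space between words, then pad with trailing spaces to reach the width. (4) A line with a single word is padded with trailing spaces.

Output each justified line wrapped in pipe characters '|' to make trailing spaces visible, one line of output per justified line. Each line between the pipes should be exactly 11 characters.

Line 1: ['journey', 'ant'] (min_width=11, slack=0)
Line 2: ['tree', 'fast'] (min_width=9, slack=2)
Line 3: ['ocean'] (min_width=5, slack=6)
Line 4: ['festival'] (min_width=8, slack=3)
Line 5: ['play', 'up'] (min_width=7, slack=4)
Line 6: ['memory'] (min_width=6, slack=5)
Line 7: ['keyboard'] (min_width=8, slack=3)
Line 8: ['oats', 'for'] (min_width=8, slack=3)
Line 9: ['soft', 'or'] (min_width=7, slack=4)
Line 10: ['laser', 'sky'] (min_width=9, slack=2)
Line 11: ['that'] (min_width=4, slack=7)
Line 12: ['problem'] (min_width=7, slack=4)

Answer: |journey ant|
|tree   fast|
|ocean      |
|festival   |
|play     up|
|memory     |
|keyboard   |
|oats    for|
|soft     or|
|laser   sky|
|that       |
|problem    |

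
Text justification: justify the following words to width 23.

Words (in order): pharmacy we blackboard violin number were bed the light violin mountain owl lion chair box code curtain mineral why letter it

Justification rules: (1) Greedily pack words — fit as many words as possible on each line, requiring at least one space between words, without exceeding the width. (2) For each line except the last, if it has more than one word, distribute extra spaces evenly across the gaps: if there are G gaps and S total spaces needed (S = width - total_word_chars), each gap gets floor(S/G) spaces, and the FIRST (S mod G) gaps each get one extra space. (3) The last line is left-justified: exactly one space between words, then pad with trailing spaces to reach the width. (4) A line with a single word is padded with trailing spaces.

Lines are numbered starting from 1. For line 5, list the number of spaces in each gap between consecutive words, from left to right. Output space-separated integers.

Line 1: ['pharmacy', 'we', 'blackboard'] (min_width=22, slack=1)
Line 2: ['violin', 'number', 'were', 'bed'] (min_width=22, slack=1)
Line 3: ['the', 'light', 'violin'] (min_width=16, slack=7)
Line 4: ['mountain', 'owl', 'lion', 'chair'] (min_width=23, slack=0)
Line 5: ['box', 'code', 'curtain'] (min_width=16, slack=7)
Line 6: ['mineral', 'why', 'letter', 'it'] (min_width=21, slack=2)

Answer: 5 4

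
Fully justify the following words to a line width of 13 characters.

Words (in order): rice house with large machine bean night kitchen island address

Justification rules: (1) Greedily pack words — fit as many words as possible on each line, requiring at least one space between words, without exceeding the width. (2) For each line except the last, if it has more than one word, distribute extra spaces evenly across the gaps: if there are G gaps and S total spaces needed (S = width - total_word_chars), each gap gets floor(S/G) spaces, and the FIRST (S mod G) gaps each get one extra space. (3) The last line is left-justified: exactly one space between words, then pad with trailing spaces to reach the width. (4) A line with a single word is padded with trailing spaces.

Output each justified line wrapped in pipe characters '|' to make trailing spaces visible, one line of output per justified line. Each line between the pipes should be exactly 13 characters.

Line 1: ['rice', 'house'] (min_width=10, slack=3)
Line 2: ['with', 'large'] (min_width=10, slack=3)
Line 3: ['machine', 'bean'] (min_width=12, slack=1)
Line 4: ['night', 'kitchen'] (min_width=13, slack=0)
Line 5: ['island'] (min_width=6, slack=7)
Line 6: ['address'] (min_width=7, slack=6)

Answer: |rice    house|
|with    large|
|machine  bean|
|night kitchen|
|island       |
|address      |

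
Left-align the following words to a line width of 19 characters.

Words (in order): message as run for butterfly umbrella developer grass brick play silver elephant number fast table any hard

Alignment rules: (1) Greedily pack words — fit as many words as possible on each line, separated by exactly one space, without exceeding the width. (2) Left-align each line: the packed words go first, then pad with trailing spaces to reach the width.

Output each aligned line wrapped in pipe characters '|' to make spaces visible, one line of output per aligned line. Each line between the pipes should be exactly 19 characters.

Line 1: ['message', 'as', 'run', 'for'] (min_width=18, slack=1)
Line 2: ['butterfly', 'umbrella'] (min_width=18, slack=1)
Line 3: ['developer', 'grass'] (min_width=15, slack=4)
Line 4: ['brick', 'play', 'silver'] (min_width=17, slack=2)
Line 5: ['elephant', 'number'] (min_width=15, slack=4)
Line 6: ['fast', 'table', 'any', 'hard'] (min_width=19, slack=0)

Answer: |message as run for |
|butterfly umbrella |
|developer grass    |
|brick play silver  |
|elephant number    |
|fast table any hard|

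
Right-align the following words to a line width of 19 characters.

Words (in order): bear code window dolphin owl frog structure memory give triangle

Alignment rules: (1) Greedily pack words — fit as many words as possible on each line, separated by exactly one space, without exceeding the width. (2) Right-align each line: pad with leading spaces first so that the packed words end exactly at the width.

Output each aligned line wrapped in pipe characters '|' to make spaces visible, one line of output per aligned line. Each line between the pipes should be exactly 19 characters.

Answer: |   bear code window|
|   dolphin owl frog|
|   structure memory|
|      give triangle|

Derivation:
Line 1: ['bear', 'code', 'window'] (min_width=16, slack=3)
Line 2: ['dolphin', 'owl', 'frog'] (min_width=16, slack=3)
Line 3: ['structure', 'memory'] (min_width=16, slack=3)
Line 4: ['give', 'triangle'] (min_width=13, slack=6)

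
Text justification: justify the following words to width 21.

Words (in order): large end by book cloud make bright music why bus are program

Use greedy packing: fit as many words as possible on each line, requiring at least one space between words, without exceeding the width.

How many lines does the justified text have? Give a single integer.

Line 1: ['large', 'end', 'by', 'book'] (min_width=17, slack=4)
Line 2: ['cloud', 'make', 'bright'] (min_width=17, slack=4)
Line 3: ['music', 'why', 'bus', 'are'] (min_width=17, slack=4)
Line 4: ['program'] (min_width=7, slack=14)
Total lines: 4

Answer: 4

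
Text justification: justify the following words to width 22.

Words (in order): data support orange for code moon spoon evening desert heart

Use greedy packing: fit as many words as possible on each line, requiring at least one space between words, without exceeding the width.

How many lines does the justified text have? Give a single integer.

Answer: 3

Derivation:
Line 1: ['data', 'support', 'orange'] (min_width=19, slack=3)
Line 2: ['for', 'code', 'moon', 'spoon'] (min_width=19, slack=3)
Line 3: ['evening', 'desert', 'heart'] (min_width=20, slack=2)
Total lines: 3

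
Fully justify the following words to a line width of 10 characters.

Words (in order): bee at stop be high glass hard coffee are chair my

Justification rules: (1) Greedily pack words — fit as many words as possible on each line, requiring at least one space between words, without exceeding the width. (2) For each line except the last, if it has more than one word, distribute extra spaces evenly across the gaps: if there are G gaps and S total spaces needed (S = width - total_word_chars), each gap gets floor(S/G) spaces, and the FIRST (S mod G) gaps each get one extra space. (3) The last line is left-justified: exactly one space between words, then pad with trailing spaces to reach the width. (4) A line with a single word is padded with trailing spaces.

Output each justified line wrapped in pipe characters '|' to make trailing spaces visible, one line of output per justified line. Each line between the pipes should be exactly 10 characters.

Line 1: ['bee', 'at'] (min_width=6, slack=4)
Line 2: ['stop', 'be'] (min_width=7, slack=3)
Line 3: ['high', 'glass'] (min_width=10, slack=0)
Line 4: ['hard'] (min_width=4, slack=6)
Line 5: ['coffee', 'are'] (min_width=10, slack=0)
Line 6: ['chair', 'my'] (min_width=8, slack=2)

Answer: |bee     at|
|stop    be|
|high glass|
|hard      |
|coffee are|
|chair my  |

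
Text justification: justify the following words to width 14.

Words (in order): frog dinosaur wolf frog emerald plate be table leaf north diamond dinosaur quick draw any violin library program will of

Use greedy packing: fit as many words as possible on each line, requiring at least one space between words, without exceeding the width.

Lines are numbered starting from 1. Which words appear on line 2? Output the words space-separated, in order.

Answer: wolf frog

Derivation:
Line 1: ['frog', 'dinosaur'] (min_width=13, slack=1)
Line 2: ['wolf', 'frog'] (min_width=9, slack=5)
Line 3: ['emerald', 'plate'] (min_width=13, slack=1)
Line 4: ['be', 'table', 'leaf'] (min_width=13, slack=1)
Line 5: ['north', 'diamond'] (min_width=13, slack=1)
Line 6: ['dinosaur', 'quick'] (min_width=14, slack=0)
Line 7: ['draw', 'any'] (min_width=8, slack=6)
Line 8: ['violin', 'library'] (min_width=14, slack=0)
Line 9: ['program', 'will'] (min_width=12, slack=2)
Line 10: ['of'] (min_width=2, slack=12)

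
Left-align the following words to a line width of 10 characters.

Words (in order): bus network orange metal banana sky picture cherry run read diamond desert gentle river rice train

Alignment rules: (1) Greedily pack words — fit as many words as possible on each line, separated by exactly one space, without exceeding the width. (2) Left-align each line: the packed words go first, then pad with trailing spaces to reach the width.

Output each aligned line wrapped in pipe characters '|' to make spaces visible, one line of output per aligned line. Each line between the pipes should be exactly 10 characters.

Answer: |bus       |
|network   |
|orange    |
|metal     |
|banana sky|
|picture   |
|cherry run|
|read      |
|diamond   |
|desert    |
|gentle    |
|river rice|
|train     |

Derivation:
Line 1: ['bus'] (min_width=3, slack=7)
Line 2: ['network'] (min_width=7, slack=3)
Line 3: ['orange'] (min_width=6, slack=4)
Line 4: ['metal'] (min_width=5, slack=5)
Line 5: ['banana', 'sky'] (min_width=10, slack=0)
Line 6: ['picture'] (min_width=7, slack=3)
Line 7: ['cherry', 'run'] (min_width=10, slack=0)
Line 8: ['read'] (min_width=4, slack=6)
Line 9: ['diamond'] (min_width=7, slack=3)
Line 10: ['desert'] (min_width=6, slack=4)
Line 11: ['gentle'] (min_width=6, slack=4)
Line 12: ['river', 'rice'] (min_width=10, slack=0)
Line 13: ['train'] (min_width=5, slack=5)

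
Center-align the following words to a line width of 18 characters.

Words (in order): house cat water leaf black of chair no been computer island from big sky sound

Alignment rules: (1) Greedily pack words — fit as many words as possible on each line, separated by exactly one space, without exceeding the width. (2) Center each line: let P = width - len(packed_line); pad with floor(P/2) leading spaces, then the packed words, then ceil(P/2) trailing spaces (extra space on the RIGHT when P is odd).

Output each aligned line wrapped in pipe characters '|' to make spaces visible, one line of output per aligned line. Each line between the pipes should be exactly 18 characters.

Answer: | house cat water  |
|  leaf black of   |
|  chair no been   |
| computer island  |
|from big sky sound|

Derivation:
Line 1: ['house', 'cat', 'water'] (min_width=15, slack=3)
Line 2: ['leaf', 'black', 'of'] (min_width=13, slack=5)
Line 3: ['chair', 'no', 'been'] (min_width=13, slack=5)
Line 4: ['computer', 'island'] (min_width=15, slack=3)
Line 5: ['from', 'big', 'sky', 'sound'] (min_width=18, slack=0)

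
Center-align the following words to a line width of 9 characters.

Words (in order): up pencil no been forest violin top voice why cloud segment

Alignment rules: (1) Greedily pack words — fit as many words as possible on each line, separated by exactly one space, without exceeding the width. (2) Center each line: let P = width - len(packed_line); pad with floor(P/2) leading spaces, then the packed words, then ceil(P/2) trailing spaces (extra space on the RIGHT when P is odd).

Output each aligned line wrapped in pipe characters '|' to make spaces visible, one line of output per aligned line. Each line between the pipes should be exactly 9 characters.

Answer: |up pencil|
| no been |
| forest  |
| violin  |
|top voice|
|why cloud|
| segment |

Derivation:
Line 1: ['up', 'pencil'] (min_width=9, slack=0)
Line 2: ['no', 'been'] (min_width=7, slack=2)
Line 3: ['forest'] (min_width=6, slack=3)
Line 4: ['violin'] (min_width=6, slack=3)
Line 5: ['top', 'voice'] (min_width=9, slack=0)
Line 6: ['why', 'cloud'] (min_width=9, slack=0)
Line 7: ['segment'] (min_width=7, slack=2)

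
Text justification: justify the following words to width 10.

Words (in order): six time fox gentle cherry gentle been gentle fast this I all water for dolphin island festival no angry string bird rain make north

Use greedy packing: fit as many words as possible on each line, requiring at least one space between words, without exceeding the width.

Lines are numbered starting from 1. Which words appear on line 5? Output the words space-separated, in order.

Line 1: ['six', 'time'] (min_width=8, slack=2)
Line 2: ['fox', 'gentle'] (min_width=10, slack=0)
Line 3: ['cherry'] (min_width=6, slack=4)
Line 4: ['gentle'] (min_width=6, slack=4)
Line 5: ['been'] (min_width=4, slack=6)
Line 6: ['gentle'] (min_width=6, slack=4)
Line 7: ['fast', 'this'] (min_width=9, slack=1)
Line 8: ['I', 'all'] (min_width=5, slack=5)
Line 9: ['water', 'for'] (min_width=9, slack=1)
Line 10: ['dolphin'] (min_width=7, slack=3)
Line 11: ['island'] (min_width=6, slack=4)
Line 12: ['festival'] (min_width=8, slack=2)
Line 13: ['no', 'angry'] (min_width=8, slack=2)
Line 14: ['string'] (min_width=6, slack=4)
Line 15: ['bird', 'rain'] (min_width=9, slack=1)
Line 16: ['make', 'north'] (min_width=10, slack=0)

Answer: been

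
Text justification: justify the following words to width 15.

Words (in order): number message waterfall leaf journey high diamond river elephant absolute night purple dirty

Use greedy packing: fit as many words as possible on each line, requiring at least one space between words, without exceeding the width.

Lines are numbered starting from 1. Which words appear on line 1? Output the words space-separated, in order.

Line 1: ['number', 'message'] (min_width=14, slack=1)
Line 2: ['waterfall', 'leaf'] (min_width=14, slack=1)
Line 3: ['journey', 'high'] (min_width=12, slack=3)
Line 4: ['diamond', 'river'] (min_width=13, slack=2)
Line 5: ['elephant'] (min_width=8, slack=7)
Line 6: ['absolute', 'night'] (min_width=14, slack=1)
Line 7: ['purple', 'dirty'] (min_width=12, slack=3)

Answer: number message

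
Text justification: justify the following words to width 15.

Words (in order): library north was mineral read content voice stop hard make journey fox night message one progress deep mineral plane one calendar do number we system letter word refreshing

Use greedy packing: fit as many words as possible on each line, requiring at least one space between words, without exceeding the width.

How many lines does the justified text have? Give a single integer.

Line 1: ['library', 'north'] (min_width=13, slack=2)
Line 2: ['was', 'mineral'] (min_width=11, slack=4)
Line 3: ['read', 'content'] (min_width=12, slack=3)
Line 4: ['voice', 'stop', 'hard'] (min_width=15, slack=0)
Line 5: ['make', 'journey'] (min_width=12, slack=3)
Line 6: ['fox', 'night'] (min_width=9, slack=6)
Line 7: ['message', 'one'] (min_width=11, slack=4)
Line 8: ['progress', 'deep'] (min_width=13, slack=2)
Line 9: ['mineral', 'plane'] (min_width=13, slack=2)
Line 10: ['one', 'calendar', 'do'] (min_width=15, slack=0)
Line 11: ['number', 'we'] (min_width=9, slack=6)
Line 12: ['system', 'letter'] (min_width=13, slack=2)
Line 13: ['word', 'refreshing'] (min_width=15, slack=0)
Total lines: 13

Answer: 13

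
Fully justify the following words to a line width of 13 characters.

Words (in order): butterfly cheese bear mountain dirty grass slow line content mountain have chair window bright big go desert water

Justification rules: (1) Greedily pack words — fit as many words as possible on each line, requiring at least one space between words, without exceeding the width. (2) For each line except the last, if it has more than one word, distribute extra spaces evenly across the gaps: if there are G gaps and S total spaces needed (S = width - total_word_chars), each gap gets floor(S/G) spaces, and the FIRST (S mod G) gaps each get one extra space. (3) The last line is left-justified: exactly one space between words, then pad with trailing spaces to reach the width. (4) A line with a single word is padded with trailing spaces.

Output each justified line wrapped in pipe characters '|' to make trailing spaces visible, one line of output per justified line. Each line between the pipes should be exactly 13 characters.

Line 1: ['butterfly'] (min_width=9, slack=4)
Line 2: ['cheese', 'bear'] (min_width=11, slack=2)
Line 3: ['mountain'] (min_width=8, slack=5)
Line 4: ['dirty', 'grass'] (min_width=11, slack=2)
Line 5: ['slow', 'line'] (min_width=9, slack=4)
Line 6: ['content'] (min_width=7, slack=6)
Line 7: ['mountain', 'have'] (min_width=13, slack=0)
Line 8: ['chair', 'window'] (min_width=12, slack=1)
Line 9: ['bright', 'big', 'go'] (min_width=13, slack=0)
Line 10: ['desert', 'water'] (min_width=12, slack=1)

Answer: |butterfly    |
|cheese   bear|
|mountain     |
|dirty   grass|
|slow     line|
|content      |
|mountain have|
|chair  window|
|bright big go|
|desert water |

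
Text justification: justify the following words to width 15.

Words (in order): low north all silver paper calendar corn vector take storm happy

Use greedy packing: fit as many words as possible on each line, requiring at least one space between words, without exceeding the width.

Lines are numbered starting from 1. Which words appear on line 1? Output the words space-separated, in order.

Line 1: ['low', 'north', 'all'] (min_width=13, slack=2)
Line 2: ['silver', 'paper'] (min_width=12, slack=3)
Line 3: ['calendar', 'corn'] (min_width=13, slack=2)
Line 4: ['vector', 'take'] (min_width=11, slack=4)
Line 5: ['storm', 'happy'] (min_width=11, slack=4)

Answer: low north all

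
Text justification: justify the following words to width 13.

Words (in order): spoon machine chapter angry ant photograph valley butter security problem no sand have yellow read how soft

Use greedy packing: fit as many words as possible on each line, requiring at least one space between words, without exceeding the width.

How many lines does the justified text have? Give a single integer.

Line 1: ['spoon', 'machine'] (min_width=13, slack=0)
Line 2: ['chapter', 'angry'] (min_width=13, slack=0)
Line 3: ['ant'] (min_width=3, slack=10)
Line 4: ['photograph'] (min_width=10, slack=3)
Line 5: ['valley', 'butter'] (min_width=13, slack=0)
Line 6: ['security'] (min_width=8, slack=5)
Line 7: ['problem', 'no'] (min_width=10, slack=3)
Line 8: ['sand', 'have'] (min_width=9, slack=4)
Line 9: ['yellow', 'read'] (min_width=11, slack=2)
Line 10: ['how', 'soft'] (min_width=8, slack=5)
Total lines: 10

Answer: 10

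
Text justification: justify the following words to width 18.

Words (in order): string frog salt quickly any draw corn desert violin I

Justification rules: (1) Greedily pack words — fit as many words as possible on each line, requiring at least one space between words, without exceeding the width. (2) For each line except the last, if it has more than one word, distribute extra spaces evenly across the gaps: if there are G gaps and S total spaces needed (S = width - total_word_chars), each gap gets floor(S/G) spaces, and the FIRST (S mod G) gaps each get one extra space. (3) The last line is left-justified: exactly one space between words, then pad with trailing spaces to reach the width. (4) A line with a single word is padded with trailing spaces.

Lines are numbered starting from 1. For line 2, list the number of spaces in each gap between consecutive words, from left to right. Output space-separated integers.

Answer: 2 2

Derivation:
Line 1: ['string', 'frog', 'salt'] (min_width=16, slack=2)
Line 2: ['quickly', 'any', 'draw'] (min_width=16, slack=2)
Line 3: ['corn', 'desert', 'violin'] (min_width=18, slack=0)
Line 4: ['I'] (min_width=1, slack=17)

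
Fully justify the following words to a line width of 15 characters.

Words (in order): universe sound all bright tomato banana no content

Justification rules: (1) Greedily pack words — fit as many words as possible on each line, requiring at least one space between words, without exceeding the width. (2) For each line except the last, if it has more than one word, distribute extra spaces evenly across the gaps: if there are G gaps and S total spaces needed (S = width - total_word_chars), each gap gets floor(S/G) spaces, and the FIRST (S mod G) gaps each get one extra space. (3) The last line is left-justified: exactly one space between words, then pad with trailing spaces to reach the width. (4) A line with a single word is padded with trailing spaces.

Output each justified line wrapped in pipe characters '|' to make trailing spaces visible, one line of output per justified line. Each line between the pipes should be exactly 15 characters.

Answer: |universe  sound|
|all      bright|
|tomato   banana|
|no content     |

Derivation:
Line 1: ['universe', 'sound'] (min_width=14, slack=1)
Line 2: ['all', 'bright'] (min_width=10, slack=5)
Line 3: ['tomato', 'banana'] (min_width=13, slack=2)
Line 4: ['no', 'content'] (min_width=10, slack=5)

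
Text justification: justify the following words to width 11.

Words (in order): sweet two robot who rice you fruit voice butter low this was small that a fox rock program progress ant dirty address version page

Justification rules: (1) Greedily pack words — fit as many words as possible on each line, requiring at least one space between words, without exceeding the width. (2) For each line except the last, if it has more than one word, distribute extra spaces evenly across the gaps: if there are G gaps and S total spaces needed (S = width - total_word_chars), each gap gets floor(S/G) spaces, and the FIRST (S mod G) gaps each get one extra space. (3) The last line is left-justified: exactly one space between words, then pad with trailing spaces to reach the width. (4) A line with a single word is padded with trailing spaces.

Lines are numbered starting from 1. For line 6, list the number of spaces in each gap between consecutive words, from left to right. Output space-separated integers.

Answer: 4

Derivation:
Line 1: ['sweet', 'two'] (min_width=9, slack=2)
Line 2: ['robot', 'who'] (min_width=9, slack=2)
Line 3: ['rice', 'you'] (min_width=8, slack=3)
Line 4: ['fruit', 'voice'] (min_width=11, slack=0)
Line 5: ['butter', 'low'] (min_width=10, slack=1)
Line 6: ['this', 'was'] (min_width=8, slack=3)
Line 7: ['small', 'that'] (min_width=10, slack=1)
Line 8: ['a', 'fox', 'rock'] (min_width=10, slack=1)
Line 9: ['program'] (min_width=7, slack=4)
Line 10: ['progress'] (min_width=8, slack=3)
Line 11: ['ant', 'dirty'] (min_width=9, slack=2)
Line 12: ['address'] (min_width=7, slack=4)
Line 13: ['version'] (min_width=7, slack=4)
Line 14: ['page'] (min_width=4, slack=7)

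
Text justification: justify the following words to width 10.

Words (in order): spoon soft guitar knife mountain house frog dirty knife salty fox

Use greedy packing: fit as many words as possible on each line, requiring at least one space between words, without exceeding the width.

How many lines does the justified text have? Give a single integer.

Answer: 8

Derivation:
Line 1: ['spoon', 'soft'] (min_width=10, slack=0)
Line 2: ['guitar'] (min_width=6, slack=4)
Line 3: ['knife'] (min_width=5, slack=5)
Line 4: ['mountain'] (min_width=8, slack=2)
Line 5: ['house', 'frog'] (min_width=10, slack=0)
Line 6: ['dirty'] (min_width=5, slack=5)
Line 7: ['knife'] (min_width=5, slack=5)
Line 8: ['salty', 'fox'] (min_width=9, slack=1)
Total lines: 8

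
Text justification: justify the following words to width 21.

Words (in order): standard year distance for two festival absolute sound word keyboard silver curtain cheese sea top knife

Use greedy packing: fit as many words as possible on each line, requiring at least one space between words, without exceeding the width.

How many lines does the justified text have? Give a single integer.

Answer: 6

Derivation:
Line 1: ['standard', 'year'] (min_width=13, slack=8)
Line 2: ['distance', 'for', 'two'] (min_width=16, slack=5)
Line 3: ['festival', 'absolute'] (min_width=17, slack=4)
Line 4: ['sound', 'word', 'keyboard'] (min_width=19, slack=2)
Line 5: ['silver', 'curtain', 'cheese'] (min_width=21, slack=0)
Line 6: ['sea', 'top', 'knife'] (min_width=13, slack=8)
Total lines: 6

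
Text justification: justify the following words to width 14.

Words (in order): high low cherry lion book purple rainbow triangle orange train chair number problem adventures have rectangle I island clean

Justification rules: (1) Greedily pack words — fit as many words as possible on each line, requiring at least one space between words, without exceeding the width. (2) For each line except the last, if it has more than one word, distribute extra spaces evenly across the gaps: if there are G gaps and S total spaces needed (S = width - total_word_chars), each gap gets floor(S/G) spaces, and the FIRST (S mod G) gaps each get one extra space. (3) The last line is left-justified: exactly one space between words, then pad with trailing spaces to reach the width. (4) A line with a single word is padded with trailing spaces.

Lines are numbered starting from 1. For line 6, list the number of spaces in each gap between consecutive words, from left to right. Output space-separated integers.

Answer: 3

Derivation:
Line 1: ['high', 'low'] (min_width=8, slack=6)
Line 2: ['cherry', 'lion'] (min_width=11, slack=3)
Line 3: ['book', 'purple'] (min_width=11, slack=3)
Line 4: ['rainbow'] (min_width=7, slack=7)
Line 5: ['triangle'] (min_width=8, slack=6)
Line 6: ['orange', 'train'] (min_width=12, slack=2)
Line 7: ['chair', 'number'] (min_width=12, slack=2)
Line 8: ['problem'] (min_width=7, slack=7)
Line 9: ['adventures'] (min_width=10, slack=4)
Line 10: ['have', 'rectangle'] (min_width=14, slack=0)
Line 11: ['I', 'island', 'clean'] (min_width=14, slack=0)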